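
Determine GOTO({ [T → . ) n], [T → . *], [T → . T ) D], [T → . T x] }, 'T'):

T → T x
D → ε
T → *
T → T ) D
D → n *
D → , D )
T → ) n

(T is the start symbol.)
{ [T → T . ) D], [T → T . x] }

GOTO(I, 'T') = CLOSURE({ [A → αX.β] : [A → α.Xβ] ∈ I, X = 'T' })

Items with dot before 'T', with the dot advanced:
  [T → . T ) D] → [T → T . ) D]
  [T → . T x] → [T → T . x]
Closure adds nothing (no advanced item has the dot before a non-terminal).

GOTO = { [T → T . ) D], [T → T . x] }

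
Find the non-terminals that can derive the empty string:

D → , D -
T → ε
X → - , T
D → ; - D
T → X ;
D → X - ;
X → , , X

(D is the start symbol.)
{ 'T' }

A non-terminal is nullable if it can derive ε (the empty string): either it has an ε-production, or it has a production whose right-hand side consists entirely of nullable non-terminals.

ε-productions: T → ε
So T is immediately nullable.
No further non-terminal can be added: every production for the remaining non-terminals contains a terminal or a non-nullable non-terminal.
Nullable = { 'T' }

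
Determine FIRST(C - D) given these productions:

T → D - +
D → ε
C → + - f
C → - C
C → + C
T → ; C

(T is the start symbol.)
{ '+', '-' }

FIRST sets of the non-terminals involved (from the grammar, by fixed-point iteration):
  FIRST(C) = { '+', '-' }

To compute FIRST(C - D), process the symbols left to right:
Symbol C is a non-terminal. Add FIRST(C) \ {ε} = { '+', '-' }
C is not nullable (ε ∉ FIRST(C)), so stop here.
FIRST(C - D) = { '+', '-' }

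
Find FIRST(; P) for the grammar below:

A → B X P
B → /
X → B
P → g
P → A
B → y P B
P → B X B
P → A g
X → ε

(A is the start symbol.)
{ ';' }

To compute FIRST(; P), process the symbols left to right:
Symbol ; is a terminal. Add ';' and stop.
FIRST(; P) = { ';' }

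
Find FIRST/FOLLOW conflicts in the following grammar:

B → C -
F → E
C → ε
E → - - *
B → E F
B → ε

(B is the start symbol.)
No FIRST/FOLLOW conflicts.

A FIRST/FOLLOW conflict occurs when a non-terminal N has a nullable alternative N → β (β ⇒* ε) and another alternative N → α with FIRST(α) ∩ FOLLOW(N) ≠ ∅: on such a lookahead the parser cannot decide between expanding α and letting N vanish via β.

Nullable non-terminals: B, C.
FIRST sets used below: FIRST(C) = { ε }, FIRST(E) = { '-' }

B: nullable alternative(s) B → ε; FOLLOW(B) = { $ }
  B → C -: FIRST \ {ε} = { '-' } — disjoint from FOLLOW(B)
  B → E F: FIRST \ {ε} = { '-' } — disjoint from FOLLOW(B)
  B → ε: FIRST \ {ε} = { } — this is the only nullable alternative, skip
C has a nullable alternative but only one production, so nothing to check.

E, F have no nullable alternative, so no FIRST/FOLLOW check is needed there.

No FIRST/FOLLOW conflicts found.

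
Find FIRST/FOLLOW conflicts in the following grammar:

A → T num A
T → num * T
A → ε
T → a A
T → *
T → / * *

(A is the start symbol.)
Yes. A → T num A with FOLLOW(A) on { 'num' }

A FIRST/FOLLOW conflict occurs when a non-terminal N has a nullable alternative N → β (β ⇒* ε) and another alternative N → α with FIRST(α) ∩ FOLLOW(N) ≠ ∅: on such a lookahead the parser cannot decide between expanding α and letting N vanish via β.

Nullable non-terminals: A.
FIRST sets used below: FIRST(T) = { '*', '/', 'a', 'num' }

A: nullable alternative(s) A → ε; FOLLOW(A) = { $, 'num' }
  A → T num A: FIRST \ {ε} = { '*', '/', 'a', 'num' } — overlaps FOLLOW(A) on { 'num' }: CONFLICT
  A → ε: FIRST \ {ε} = { } — this is the only nullable alternative, skip

T has no nullable alternative, so no FIRST/FOLLOW check is needed there.

So the grammar has 1 FIRST/FOLLOW conflict (marked CONFLICT above).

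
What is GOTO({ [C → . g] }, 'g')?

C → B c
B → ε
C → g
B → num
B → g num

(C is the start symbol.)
GOTO(I, 'g') = CLOSURE({ [A → αX.β] : [A → α.Xβ] ∈ I, X = 'g' })

Items with dot before 'g', with the dot advanced:
  [C → . g] → [C → g .]
Closure adds nothing (no advanced item has the dot before a non-terminal).

GOTO = { [C → g .] }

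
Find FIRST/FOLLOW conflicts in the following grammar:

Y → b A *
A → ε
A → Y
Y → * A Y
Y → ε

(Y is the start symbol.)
Yes. Y → b A '*' with FOLLOW(Y) on { 'b' }; Y → '*' A Y with FOLLOW(Y) on { '*' }; A → Y with FOLLOW(A) on { '*', 'b' }

Nullable non-terminals: A, Y.
FIRST sets used below: FIRST(Y) = { '*', 'b', ε }

A: nullable alternative(s) A → ε, A → Y; FOLLOW(A) = { $, '*', 'b' }
  A → ε: FIRST \ {ε} = { } — disjoint from FOLLOW(A)
  A → Y: FIRST \ {ε} = { '*', 'b' } — overlaps FOLLOW(A) on { '*', 'b' }: CONFLICT

Y: nullable alternative(s) Y → ε; FOLLOW(Y) = { $, '*', 'b' }
  Y → b A *: FIRST \ {ε} = { 'b' } — overlaps FOLLOW(Y) on { 'b' }: CONFLICT
  Y → * A Y: FIRST \ {ε} = { '*' } — overlaps FOLLOW(Y) on { '*' }: CONFLICT
  Y → ε: FIRST \ {ε} = { } — this is the only nullable alternative, skip

So the grammar has 3 FIRST/FOLLOW conflicts (marked CONFLICT above).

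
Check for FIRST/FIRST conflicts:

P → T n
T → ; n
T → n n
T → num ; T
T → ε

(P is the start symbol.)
Productions for T:
  T → ; n: FIRST = { ';' }
  T → n n: FIRST = { 'n' }
  T → num ; T: FIRST = { 'num' }
  T → ε: FIRST = { ε }
P has only one production, so no FIRST/FIRST conflict is possible there.

All alternatives of each non-terminal have pairwise disjoint FIRST sets.

Answer: No FIRST/FIRST conflicts.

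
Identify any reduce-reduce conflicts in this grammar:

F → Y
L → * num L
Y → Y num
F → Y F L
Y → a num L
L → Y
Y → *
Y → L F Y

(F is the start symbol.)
Augment with F' → F and build the canonical LR(0) collection (I0 = CLOSURE({[F' → . F]}), then GOTO on every symbol after a dot until no new states appear). It has 16 states:
  I0: { [F → . Y F L], [F → . Y], [F' → . F], [L → . * num L], [L → . Y], [Y → . *], [Y → . L F Y], [Y → . Y num], [Y → . a num L] }  — shift
  I1: { [L → * . num L], [Y → * .] }  — shift, reduce
  I2: { [F' → F .] }  — accept
  I3: { [F → . Y F L], [F → . Y], [L → . * num L], [L → . Y], [Y → . *], [Y → . L F Y], [Y → . Y num], [Y → . a num L], [Y → L . F Y] }  — shift
  I4: { [F → . Y F L], [F → . Y], [F → Y . F L], [F → Y .], [L → . * num L], [L → . Y], [L → Y .], [Y → . *], [Y → . L F Y], [Y → . Y num], [Y → . a num L], [Y → Y . num] }  — shift, 2 reduces
  I5: { [Y → a . num L] }  — shift
  I6: { [L → . * num L], [L → . Y], [Y → . *], [Y → . L F Y], [Y → . Y num], [Y → . a num L], [Y → a num . L] }  — shift
  I7: { [F → . Y F L], [F → . Y], [L → . * num L], [L → . Y], [Y → . *], [Y → . L F Y], [Y → . Y num], [Y → . a num L], [Y → L . F Y], [Y → a num L .] }  — shift, reduce
  I8: { [L → Y .], [Y → Y . num] }  — shift, reduce
  I9: { [Y → Y num .] }  — reduce
  I10: { [L → . * num L], [L → . Y], [Y → . *], [Y → . L F Y], [Y → . Y num], [Y → . a num L], [Y → L F . Y] }  — shift
  I11: { [L → Y .], [Y → L F Y .], [Y → Y . num] }  — shift, 2 reduces
  I12: { [F → Y F . L], [L → . * num L], [L → . Y], [Y → . *], [Y → . L F Y], [Y → . Y num], [Y → . a num L] }  — shift
  I13: { [F → . Y F L], [F → . Y], [F → Y F L .], [L → . * num L], [L → . Y], [Y → . *], [Y → . L F Y], [Y → . Y num], [Y → . a num L], [Y → L . F Y] }  — shift, reduce
  I14: { [L → * num . L], [L → . * num L], [L → . Y], [Y → . *], [Y → . L F Y], [Y → . Y num], [Y → . a num L] }  — shift
  I15: { [F → . Y F L], [F → . Y], [L → * num L .], [L → . * num L], [L → . Y], [Y → . *], [Y → . L F Y], [Y → . Y num], [Y → . a num L], [Y → L . F Y] }  — shift, reduce

I4 contains complete items [F → Y .], [L → Y .] — reduce-reduce conflict.
I11 contains complete items [L → Y .], [Y → L F Y .] — reduce-reduce conflict.

Answer: Yes — I4: [F → Y .] vs [L → Y .]; I11: [L → Y .] vs [Y → L F Y .]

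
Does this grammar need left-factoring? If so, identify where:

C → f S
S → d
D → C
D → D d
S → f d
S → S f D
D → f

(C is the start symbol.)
No, left-factoring is not needed

Left-factoring is needed when two productions for the same non-terminal
share a common prefix on the right-hand side.

Productions for S:
  S → d
  S → f d
  S → S f D
Productions for D:
  D → C
  D → D d
  D → f

No common prefixes found.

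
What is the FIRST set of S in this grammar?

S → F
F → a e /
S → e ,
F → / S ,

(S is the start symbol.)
To compute FIRST(S), examine every production with S on the left-hand side, reading each right-hand side left to right until a non-nullable symbol is reached.

FIRST sets of the other non-terminals involved (by the same procedure, iterated to a fixed point):
  FIRST(F) = { '/', 'a' }

From S → F:
  - F is a non-terminal: add FIRST(F) \ {ε} = { '/', 'a' }
    F is not nullable, so stop
From S → e ,:
  - e is a terminal: add 'e' and stop

Collecting: FIRST(S) = { '/', 'a', 'e' }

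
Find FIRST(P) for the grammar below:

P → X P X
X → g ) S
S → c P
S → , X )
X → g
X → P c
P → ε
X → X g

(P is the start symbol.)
To compute FIRST(P), examine every production with P on the left-hand side, reading each right-hand side left to right until a non-nullable symbol is reached.

FIRST sets of the other non-terminals involved (by the same procedure, iterated to a fixed point):
  FIRST(X) = { 'c', 'g' }

From P → X P X:
  - X is a non-terminal: add FIRST(X) \ {ε} = { 'c', 'g' }
    X is not nullable, so stop
From P → ε:
  - ε-production, so ε ∈ FIRST(P)

Collecting: FIRST(P) = { 'c', 'g', ε }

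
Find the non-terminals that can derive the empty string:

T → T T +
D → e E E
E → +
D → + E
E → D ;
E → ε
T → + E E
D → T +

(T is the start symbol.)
{ 'E' }

A non-terminal is nullable if it can derive ε (the empty string): either it has an ε-production, or it has a production whose right-hand side consists entirely of nullable non-terminals.

ε-productions: E → ε
So E is immediately nullable.
No further non-terminal can be added: every production for the remaining non-terminals contains a terminal or a non-nullable non-terminal.
Nullable = { 'E' }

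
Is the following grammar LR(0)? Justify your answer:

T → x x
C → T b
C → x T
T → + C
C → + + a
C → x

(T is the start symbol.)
No. Shift-reduce conflict between [C → x .] and [T → . + C]

A grammar is LR(0) if no state in the canonical LR(0) collection has:
  - both a shift item (dot before a terminal) and a complete item (shift-reduce conflict), or
  - two or more complete items (reduce-reduce conflict; the accept item [T' → T .] counts as a complete item here).

Augment with T' → T and build the canonical LR(0) collection (I0 = CLOSURE({[T' → . T]}), then GOTO on every symbol after a dot until no new states appear). It has 14 states:
  I0: { [T → . + C], [T → . x x], [T' → . T] }  — shift
  I1: { [C → . + + a], [C → . T b], [C → . x T], [C → . x], [T → + . C], [T → . + C], [T → . x x] }  — shift
  I2: { [T' → T .] }  — accept
  I3: { [T → x . x] }  — shift
  I4: { [T → x x .] }  — reduce
  I5: { [C → + . + a], [C → . + + a], [C → . T b], [C → . x T], [C → . x], [T → + . C], [T → . + C], [T → . x x] }  — shift
  I6: { [T → + C .] }  — reduce
  I7: { [C → T . b] }  — shift
  I8: { [C → x . T], [C → x .], [T → . + C], [T → . x x], [T → x . x] }  — shift, reduce
  I9: { [C → x T .] }  — reduce
  I10: { [T → x . x], [T → x x .] }  — shift, reduce
  I11: { [C → T b .] }  — reduce
  I12: { [C → + + . a], [C → + . + a], [C → . + + a], [C → . T b], [C → . x T], [C → . x], [T → + . C], [T → . + C], [T → . x x] }  — shift
  I13: { [C → + + a .] }  — reduce

Conflict in state I8:
  Shift-reduce conflict between [C → x .] and [T → . + C]
So the grammar is NOT LR(0).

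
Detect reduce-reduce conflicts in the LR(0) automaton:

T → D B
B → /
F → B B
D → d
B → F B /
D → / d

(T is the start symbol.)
Yes — I9: [B → / .] vs [B → F B / .]

Augment with T' → T and build the canonical LR(0) collection (I0 = CLOSURE({[T' → . T]}), then GOTO on every symbol after a dot until no new states appear). It has 12 states:
  I0: { [D → . / d], [D → . d], [T → . D B], [T' → . T] }  — shift
  I1: { [D → / . d] }  — shift
  I2: { [B → . /], [B → . F B /], [F → . B B], [T → D . B] }  — shift
  I3: { [T' → T .] }  — accept
  I4: { [D → d .] }  — reduce
  I5: { [B → / .] }  — reduce
  I6: { [B → . /], [B → . F B /], [F → . B B], [F → B . B], [T → D B .] }  — shift, reduce
  I7: { [B → . /], [B → . F B /], [B → F . B /], [F → . B B] }  — shift
  I8: { [B → . /], [B → . F B /], [B → F B . /], [F → . B B], [F → B . B] }  — shift
  I9: { [B → / .], [B → F B / .] }  — 2 reduces
  I10: { [B → . /], [B → . F B /], [F → . B B], [F → B . B], [F → B B .] }  — shift, reduce
  I11: { [D → / d .] }  — reduce

I9 contains complete items [B → / .], [B → F B / .] — reduce-reduce conflict.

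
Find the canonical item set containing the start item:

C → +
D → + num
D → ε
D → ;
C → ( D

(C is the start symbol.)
{ [C → . ( D], [C → . +], [C' → . C] }

First, augment the grammar with C' → C
I₀ = CLOSURE({ [C' → . C] }):
  [C' → . C] has the dot before C: add [C → . +], [C → . ( D]
No further items can be added.

I₀ = { [C → . ( D], [C → . +], [C' → . C] }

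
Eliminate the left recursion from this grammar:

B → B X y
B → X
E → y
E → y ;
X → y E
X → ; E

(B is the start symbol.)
B → X B'
B' → X y B'
B' → ε
E → y
E → y ;
X → y E
X → ; E

B is directly left-recursive. The standard transformation for
  A → A α₁ | ... | A α_m | β₁ | ... | β_n
is
  A  → β₁ A' | ... | β_n A'
  A' → α₁ A' | ... | α_m A' | ε

B → X becomes B → X B'
B → B X y becomes B' → X y B'
Add B' → ε

Productions for other non-terminals are unchanged:
  E → y
  E → y ;
  X → y E
  X → ; E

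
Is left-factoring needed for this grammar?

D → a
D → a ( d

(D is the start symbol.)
Left-factoring is needed when two productions for the same non-terminal
share a common prefix on the right-hand side.

Productions for D:
  D → a
  D → a ( d

Found common prefix 'a' in productions for D

Answer: Yes, D has productions with common prefix 'a'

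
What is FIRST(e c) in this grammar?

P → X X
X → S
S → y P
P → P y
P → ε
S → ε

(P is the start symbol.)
{ 'e' }

To compute FIRST(e c), process the symbols left to right:
Symbol e is a terminal. Add 'e' and stop.
FIRST(e c) = { 'e' }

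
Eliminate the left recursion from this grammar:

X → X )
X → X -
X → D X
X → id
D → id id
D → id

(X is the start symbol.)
X → D X X'
X → id X'
X' → ) X'
X' → - X'
X' → ε
D → id id
D → id

X is directly left-recursive. The standard transformation for
  A → A α₁ | ... | A α_m | β₁ | ... | β_n
is
  A  → β₁ A' | ... | β_n A'
  A' → α₁ A' | ... | α_m A' | ε

X → D X becomes X → D X X'
X → id becomes X → id X'
X → X ) becomes X' → ) X'
X → X - becomes X' → - X'
Add X' → ε

Productions for other non-terminals are unchanged:
  D → id id
  D → id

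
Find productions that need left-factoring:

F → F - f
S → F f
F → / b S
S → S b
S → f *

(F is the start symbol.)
No, left-factoring is not needed

Left-factoring is needed when two productions for the same non-terminal
share a common prefix on the right-hand side.

Productions for F:
  F → F - f
  F → / b S
Productions for S:
  S → F f
  S → S b
  S → f *

No common prefixes found.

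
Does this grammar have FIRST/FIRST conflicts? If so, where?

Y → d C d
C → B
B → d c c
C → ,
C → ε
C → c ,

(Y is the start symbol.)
A FIRST/FIRST conflict occurs when two productions N → α and N → β for the same non-terminal have FIRST(α) ∩ FIRST(β) ≠ ∅ (with ε ∈ FIRST of a nullable right-hand side, so two nullable alternatives also conflict).

FIRST sets of the non-terminals at (or reachable through a nullable prefix from) the front of some alternative:
  FIRST(B) = { 'd' }

Productions for C:
  C → B: FIRST = { 'd' }
  C → ,: FIRST = { ',' }
  C → ε: FIRST = { ε }
  C → c ,: FIRST = { 'c' }
Y, B have only one production, so no FIRST/FIRST conflict is possible there.

All alternatives of each non-terminal have pairwise disjoint FIRST sets.

Answer: No FIRST/FIRST conflicts.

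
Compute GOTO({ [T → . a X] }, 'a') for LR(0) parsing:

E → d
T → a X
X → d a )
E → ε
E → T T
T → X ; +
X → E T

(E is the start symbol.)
{ [E → . T T], [E → . d], [E → .], [T → . X ; +], [T → . a X], [T → a . X], [X → . E T], [X → . d a )] }

GOTO(I, 'a') = CLOSURE({ [A → αX.β] : [A → α.Xβ] ∈ I, X = 'a' })

Items with dot before 'a', with the dot advanced:
  [T → . a X] → [T → a . X]
Closure of the advanced items:
  [T → a . X] has the dot before X: add [X → . d a )], [X → . E T]
  [X → . E T] has the dot before E: add [E → . d], [E → .], [E → . T T]
  [E → . T T] has the dot before T: add [T → . a X], [T → . X ; +]

GOTO = { [E → . T T], [E → . d], [E → .], [T → . X ; +], [T → . a X], [T → a . X], [X → . E T], [X → . d a )] }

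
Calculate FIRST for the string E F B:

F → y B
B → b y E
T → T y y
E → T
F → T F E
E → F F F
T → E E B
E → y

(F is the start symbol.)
{ 'y' }

FIRST sets of the non-terminals involved (from the grammar, by fixed-point iteration):
  FIRST(E) = { 'y' }

To compute FIRST(E F B), process the symbols left to right:
Symbol E is a non-terminal. Add FIRST(E) \ {ε} = { 'y' }
E is not nullable (ε ∉ FIRST(E)), so stop here.
FIRST(E F B) = { 'y' }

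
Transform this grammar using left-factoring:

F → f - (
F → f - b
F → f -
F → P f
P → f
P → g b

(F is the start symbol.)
F → f - F'
F' → (
F' → b
F' → ε
F → P f
P → f
P → g b

Left-factoring transforms A → αβ₁ | αβ₂ into A → αA' and A' → β₁ | β₂
(α is the longest common prefix among the alternatives). Repeat until
no nonterminal has two alternatives with a common prefix.

Round 1: F has alternatives sharing prefix 'f -'. Introduce F': F → f - F'
  Add: F' → (
  Add: F' → b
  Add: F' → ε

No remaining common prefixes — done.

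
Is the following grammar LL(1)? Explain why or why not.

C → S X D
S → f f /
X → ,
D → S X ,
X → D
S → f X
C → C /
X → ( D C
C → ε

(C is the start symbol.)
Relevant sets:
  FIRST(S) = { 'f' }
  FIRST(C) = { '/', 'f', ε }
  FIRST(D) = { 'f' }
  FOLLOW(C) = { $, '(', ',', '/', 'f' }

For C:
  PREDICT(C → S X D) = { 'f' }
  PREDICT(C → C '/') = { '/', 'f' }
  PREDICT(C → ε) = { $, '(', ',', '/', 'f' }
For S:
  PREDICT(S → f f '/') = { 'f' }
  PREDICT(S → f X) = { 'f' }
For X:
  PREDICT(X → ',') = { ',' }
  PREDICT(X → D) = { 'f' }
  PREDICT(X → '(' D C) = { '(' }
D has a single production, so nothing to check there.

Conflict found: Predict set conflict for C: { 'f' }
The grammar is NOT LL(1).

Answer: No. Predict set conflict for C: { 'f' }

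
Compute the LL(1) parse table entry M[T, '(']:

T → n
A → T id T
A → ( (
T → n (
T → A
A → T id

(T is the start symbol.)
To find M[T, '('], we find productions for T where '(' is in the predict set (PREDICT(N → α) = (FIRST(α) \ {ε}) ∪ (FOLLOW(N) if α ⇒* ε)).

Relevant sets:
  FIRST(A) = { '(', 'n' }

T → n: PREDICT = { 'n' }
T → n (: PREDICT = { 'n' }
T → A: PREDICT = { '(', 'n' }
  '(' is in predict set, so this production goes in M[T, '(']

M[T, '('] = T → A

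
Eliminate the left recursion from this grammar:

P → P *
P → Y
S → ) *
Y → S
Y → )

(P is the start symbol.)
P is directly left-recursive. The standard transformation for
  A → A α₁ | ... | A α_m | β₁ | ... | β_n
is
  A  → β₁ A' | ... | β_n A'
  A' → α₁ A' | ... | α_m A' | ε

P → Y becomes P → Y P'
P → P * becomes P' → * P'
Add P' → ε

Productions for other non-terminals are unchanged:
  S → ) *
  Y → S
  Y → )

Resulting grammar:
P → Y P'
P' → * P'
P' → ε
S → ) *
Y → S
Y → )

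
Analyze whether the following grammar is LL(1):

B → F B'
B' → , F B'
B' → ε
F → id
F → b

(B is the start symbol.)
Yes, the grammar is LL(1).

Relevant sets:
  FOLLOW(B') = { $ }

For B':
  PREDICT(B' → ',' F B') = { ',' }
  PREDICT(B' → ε) = { $ }
For F:
  PREDICT(F → id) = { 'id' }
  PREDICT(F → b) = { 'b' }
B has a single production, so nothing to check there.

All predict sets are disjoint. The grammar IS LL(1).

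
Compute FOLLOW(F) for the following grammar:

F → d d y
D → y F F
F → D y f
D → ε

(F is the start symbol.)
{ $, 'd', 'y' }

F is the start symbol, so $ ∈ FOLLOW(F).
In D → y F F: F is followed by F, add FIRST(F) \ {ε} = { 'd', 'y' }
In D → y F F: F is at the end, add FOLLOW(D)

The FOLLOW sets referred to above (computed the same way, to a fixed point):
  FOLLOW(D) = { 'y' }

Taking the union: FOLLOW(F) = { $, 'd', 'y' }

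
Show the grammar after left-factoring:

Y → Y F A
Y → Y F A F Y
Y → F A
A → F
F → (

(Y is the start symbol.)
Y → Y F A Y'
Y' → ε
Y' → F Y
Y → F A
A → F
F → (

Left-factoring transforms A → αβ₁ | αβ₂ into A → αA' and A' → β₁ | β₂
(α is the longest common prefix among the alternatives). Repeat until
no nonterminal has two alternatives with a common prefix.

Round 1: Y has alternatives sharing prefix 'Y F A'. Introduce Y': Y → Y F A Y'
  Add: Y' → ε
  Add: Y' → F Y

No remaining common prefixes — done.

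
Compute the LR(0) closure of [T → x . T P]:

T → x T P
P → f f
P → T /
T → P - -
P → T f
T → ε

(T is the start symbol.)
{ [P → . T /], [P → . T f], [P → . f f], [T → . P - -], [T → . x T P], [T → .], [T → x . T P] }

To compute CLOSURE, for each item [A → α.Bβ] where B is a non-terminal, add [B → .γ] for all productions B → γ; repeat for the newly added items until nothing changes.

Start with: [T → x . T P]
  [T → x . T P] has the dot before T: add [T → . x T P], [T → . P - -], [T → .]
  [T → . P - -] has the dot before P: add [P → . f f], [P → . T /], [P → . T f]
No further items can be added.

CLOSURE = { [P → . T /], [P → . T f], [P → . f f], [T → . P - -], [T → . x T P], [T → .], [T → x . T P] }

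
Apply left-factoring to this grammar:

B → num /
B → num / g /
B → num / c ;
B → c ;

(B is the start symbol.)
Left-factoring transforms A → αβ₁ | αβ₂ into A → αA' and A' → β₁ | β₂
(α is the longest common prefix among the alternatives). Repeat until
no nonterminal has two alternatives with a common prefix.

Round 1: B has alternatives sharing prefix 'num /'. Introduce B': B → num / B'
  Add: B' → ε
  Add: B' → g /
  Add: B' → c ;

No remaining common prefixes — done.

Resulting grammar:
B → num / B'
B' → ε
B' → g /
B' → c ;
B → c ;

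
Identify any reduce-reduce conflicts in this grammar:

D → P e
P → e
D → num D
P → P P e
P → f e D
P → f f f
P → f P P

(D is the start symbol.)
A reduce-reduce conflict occurs when an LR(0) state has two complete items [A → α .] and [B → β .] — both call for a reduction, and with no lookahead the parser cannot choose between them.

Augment with D' → D and build the canonical LR(0) collection (I0 = CLOSURE({[D' → . D]}), then GOTO on every symbol after a dot until no new states appear). It has 16 states:
  I0: { [D → . P e], [D → . num D], [D' → . D], [P → . P P e], [P → . e], [P → . f P P], [P → . f e D], [P → . f f f] }  — shift
  I1: { [D' → D .] }  — accept
  I2: { [D → P . e], [P → . P P e], [P → . e], [P → . f P P], [P → . f e D], [P → . f f f], [P → P . P e] }  — shift
  I3: { [P → e .] }  — reduce
  I4: { [P → . P P e], [P → . e], [P → . f P P], [P → . f e D], [P → . f f f], [P → f . P P], [P → f . e D], [P → f . f f] }  — shift
  I5: { [D → . P e], [D → . num D], [D → num . D], [P → . P P e], [P → . e], [P → . f P P], [P → . f e D], [P → . f f f] }  — shift
  I6: { [D → num D .] }  — reduce
  I7: { [P → . P P e], [P → . e], [P → . f P P], [P → . f e D], [P → . f f f], [P → P . P e], [P → f P . P] }  — shift
  I8: { [D → . P e], [D → . num D], [P → . P P e], [P → . e], [P → . f P P], [P → . f e D], [P → . f f f], [P → e .], [P → f e . D] }  — shift, reduce
  I9: { [P → . P P e], [P → . e], [P → . f P P], [P → . f e D], [P → . f f f], [P → f . P P], [P → f . e D], [P → f . f f], [P → f f . f] }  — shift
  I10: { [P → . P P e], [P → . e], [P → . f P P], [P → . f e D], [P → . f f f], [P → f . P P], [P → f . e D], [P → f . f f], [P → f f . f], [P → f f f .] }  — shift, reduce
  I11: { [P → f e D .] }  — reduce
  I12: { [P → . P P e], [P → . e], [P → . f P P], [P → . f e D], [P → . f f f], [P → P . P e], [P → P P . e], [P → f P P .] }  — shift, reduce
  I13: { [P → . P P e], [P → . e], [P → . f P P], [P → . f e D], [P → . f f f], [P → P . P e], [P → P P . e] }  — shift
  I14: { [P → P P e .], [P → e .] }  — 2 reduces
  I15: { [D → P e .], [P → e .] }  — 2 reduces

I14 contains complete items [P → P P e .], [P → e .] — reduce-reduce conflict.
I15 contains complete items [D → P e .], [P → e .] — reduce-reduce conflict.

Answer: Yes — I14: [P → P P e .] vs [P → e .]; I15: [D → P e .] vs [P → e .]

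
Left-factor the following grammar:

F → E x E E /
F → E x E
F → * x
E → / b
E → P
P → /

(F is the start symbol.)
F → E x E F'
F' → E /
F' → ε
F → * x
E → / b
E → P
P → /

Left-factoring transforms A → αβ₁ | αβ₂ into A → αA' and A' → β₁ | β₂
(α is the longest common prefix among the alternatives). Repeat until
no nonterminal has two alternatives with a common prefix.

Round 1: F has alternatives sharing prefix 'E x E'. Introduce F': F → E x E F'
  Add: F' → E /
  Add: F' → ε

No remaining common prefixes — done.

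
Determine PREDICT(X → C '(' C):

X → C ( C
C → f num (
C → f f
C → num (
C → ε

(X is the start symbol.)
PREDICT(X → C '(' C) = (FIRST(RHS) \ {ε}) ∪ (FOLLOW(X) if ε ∈ FIRST(RHS), i.e. RHS ⇒* ε)
FIRST(C) = { 'f', 'num', ε }
FIRST(C '(' C) = { '(', 'f', 'num' }
ε ∉ FIRST(C '(' C), so FOLLOW(X) is not added.
PREDICT(X → C '(' C) = { '(', 'f', 'num' }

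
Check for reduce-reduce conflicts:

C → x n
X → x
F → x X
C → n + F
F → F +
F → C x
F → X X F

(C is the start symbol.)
A reduce-reduce conflict occurs when an LR(0) state has two complete items [A → α .] and [B → β .] — both call for a reduction, and with no lookahead the parser cannot choose between them.

Augment with C' → C and build the canonical LR(0) collection (I0 = CLOSURE({[C' → . C]}), then GOTO on every symbol after a dot until no new states appear). It has 16 states:
  I0: { [C → . n + F], [C → . x n], [C' → . C] }  — shift
  I1: { [C' → C .] }  — accept
  I2: { [C → n . + F] }  — shift
  I3: { [C → x . n] }  — shift
  I4: { [C → x n .] }  — reduce
  I5: { [C → . n + F], [C → . x n], [C → n + . F], [F → . C x], [F → . F +], [F → . X X F], [F → . x X], [X → . x] }  — shift
  I6: { [F → C . x] }  — shift
  I7: { [C → n + F .], [F → F . +] }  — shift, reduce
  I8: { [F → X . X F], [X → . x] }  — shift
  I9: { [C → x . n], [F → x . X], [X → . x], [X → x .] }  — shift, reduce
  I10: { [F → x X .] }  — reduce
  I11: { [X → x .] }  — reduce
  I12: { [C → . n + F], [C → . x n], [F → . C x], [F → . F +], [F → . X X F], [F → . x X], [F → X X . F], [X → . x] }  — shift
  I13: { [F → F . +], [F → X X F .] }  — shift, reduce
  I14: { [F → F + .] }  — reduce
  I15: { [F → C x .] }  — reduce

No state contains more than one complete item.

Answer: No reduce-reduce conflicts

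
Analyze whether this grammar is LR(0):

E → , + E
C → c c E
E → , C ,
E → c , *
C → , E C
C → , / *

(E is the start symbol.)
Augment with E' → E and build the canonical LR(0) collection (I0 = CLOSURE({[E' → . E]}), then GOTO on every symbol after a dot until no new states appear). It has 18 states:
  I0: { [E → . , + E], [E → . , C ,], [E → . c , *], [E' → . E] }  — shift
  I1: { [C → . , / *], [C → . , E C], [C → . c c E], [E → , . + E], [E → , . C ,] }  — shift
  I2: { [E' → E .] }  — accept
  I3: { [E → c . , *] }  — shift
  I4: { [E → c , . *] }  — shift
  I5: { [E → c , * .] }  — reduce
  I6: { [E → , + . E], [E → . , + E], [E → . , C ,], [E → . c , *] }  — shift
  I7: { [C → , . / *], [C → , . E C], [E → . , + E], [E → . , C ,], [E → . c , *] }  — shift
  I8: { [E → , C . ,] }  — shift
  I9: { [C → c . c E] }  — shift
  I10: { [C → c c . E], [E → . , + E], [E → . , C ,], [E → . c , *] }  — shift
  I11: { [C → c c E .] }  — reduce
  I12: { [E → , C , .] }  — reduce
  I13: { [C → , / . *] }  — shift
  I14: { [C → , E . C], [C → . , / *], [C → . , E C], [C → . c c E] }  — shift
  I15: { [C → , E C .] }  — reduce
  I16: { [C → , / * .] }  — reduce
  I17: { [E → , + E .] }  — reduce

Every state is either a pure shift/goto state or contains exactly one complete item and nothing to shift — no conflicts. The grammar is LR(0).

Answer: Yes, the grammar is LR(0)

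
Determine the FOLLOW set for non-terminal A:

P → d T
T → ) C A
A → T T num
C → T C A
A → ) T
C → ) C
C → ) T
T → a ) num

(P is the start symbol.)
{ $, ')', 'a', 'num' }

In T → ) C A: A is at the end, add FOLLOW(T)
In C → T C A: A is at the end, add FOLLOW(C)

The FOLLOW sets referred to above (computed the same way, to a fixed point):
  FOLLOW(T) = { $, ')', 'a', 'num' }
  FOLLOW(C) = { ')', 'a' }

Taking the union: FOLLOW(A) = { $, ')', 'a', 'num' }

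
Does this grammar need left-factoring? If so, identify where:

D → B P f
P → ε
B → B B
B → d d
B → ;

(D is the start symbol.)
No, left-factoring is not needed

Left-factoring is needed when two productions for the same non-terminal
share a common prefix on the right-hand side.

Productions for B:
  B → B B
  B → d d
  B → ;

No common prefixes found.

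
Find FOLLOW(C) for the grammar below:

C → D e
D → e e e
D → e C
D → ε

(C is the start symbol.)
{ $, 'e' }

C is the start symbol, so $ ∈ FOLLOW(C).
In D → e C: C is at the end, add FOLLOW(D)

The FOLLOW sets referred to above (computed the same way, to a fixed point):
  FOLLOW(D) = { 'e' }

Taking the union: FOLLOW(C) = { $, 'e' }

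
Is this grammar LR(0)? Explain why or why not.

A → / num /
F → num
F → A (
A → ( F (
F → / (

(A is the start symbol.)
Yes, the grammar is LR(0)

A grammar is LR(0) if no state in the canonical LR(0) collection has:
  - both a shift item (dot before a terminal) and a complete item (shift-reduce conflict), or
  - two or more complete items (reduce-reduce conflict; the accept item [A' → A .] counts as a complete item here).

Augment with A' → A and build the canonical LR(0) collection (I0 = CLOSURE({[A' → . A]}), then GOTO on every symbol after a dot until no new states appear). It has 13 states:
  I0: { [A → . ( F (], [A → . / num /], [A' → . A] }  — shift
  I1: { [A → ( . F (], [A → . ( F (], [A → . / num /], [F → . / (], [F → . A (], [F → . num] }  — shift
  I2: { [A → / . num /] }  — shift
  I3: { [A' → A .] }  — accept
  I4: { [A → / num . /] }  — shift
  I5: { [A → / num / .] }  — reduce
  I6: { [A → / . num /], [F → / . (] }  — shift
  I7: { [F → A . (] }  — shift
  I8: { [A → ( F . (] }  — shift
  I9: { [F → num .] }  — reduce
  I10: { [A → ( F ( .] }  — reduce
  I11: { [F → A ( .] }  — reduce
  I12: { [F → / ( .] }  — reduce

Every state is either a pure shift/goto state or contains exactly one complete item and nothing to shift — no conflicts. The grammar is LR(0).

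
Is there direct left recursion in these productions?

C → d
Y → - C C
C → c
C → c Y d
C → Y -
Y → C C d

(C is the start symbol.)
No direct left recursion

Direct left recursion occurs when N → N α for some non-terminal N (the right-hand side begins with the left-hand side itself).

C → d: starts with d
Y → - C C: starts with '-'
C → c: starts with c
C → c Y d: starts with c
C → Y -: starts with Y
Y → C C d: starts with C

No direct left recursion found.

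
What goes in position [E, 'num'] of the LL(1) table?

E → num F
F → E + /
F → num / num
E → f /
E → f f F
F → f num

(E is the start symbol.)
To find M[E, 'num'], we find productions for E where 'num' is in the predict set (PREDICT(N → α) = (FIRST(α) \ {ε}) ∪ (FOLLOW(N) if α ⇒* ε)).

E → num F: PREDICT = { 'num' }
  'num' is in predict set, so this production goes in M[E, 'num']
E → f /: PREDICT = { 'f' }
E → f f F: PREDICT = { 'f' }

M[E, 'num'] = E → num F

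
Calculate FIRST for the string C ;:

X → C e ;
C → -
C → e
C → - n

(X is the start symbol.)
{ '-', 'e' }

FIRST sets of the non-terminals involved (from the grammar, by fixed-point iteration):
  FIRST(C) = { '-', 'e' }

To compute FIRST(C ;), process the symbols left to right:
Symbol C is a non-terminal. Add FIRST(C) \ {ε} = { '-', 'e' }
C is not nullable (ε ∉ FIRST(C)), so stop here.
FIRST(C ;) = { '-', 'e' }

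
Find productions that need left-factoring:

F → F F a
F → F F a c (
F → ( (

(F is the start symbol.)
Yes, F has productions with common prefix 'F F a'

Left-factoring is needed when two productions for the same non-terminal
share a common prefix on the right-hand side.

Productions for F:
  F → F F a
  F → F F a c (
  F → ( (

Found common prefix 'F F a' in productions for F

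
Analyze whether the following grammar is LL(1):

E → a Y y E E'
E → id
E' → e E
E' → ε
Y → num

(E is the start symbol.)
No. Predict set conflict for E': { 'e' }

A grammar is LL(1) if for each non-terminal N with multiple productions, the predict sets of those productions are pairwise disjoint, where PREDICT(N → α) = (FIRST(α) \ {ε}) ∪ (FOLLOW(N) if α ⇒* ε).

Relevant sets:
  FOLLOW(E') = { $, 'e' }

For E:
  PREDICT(E → a Y y E E') = { 'a' }
  PREDICT(E → id) = { 'id' }
For E':
  PREDICT(E' → e E) = { 'e' }
  PREDICT(E' → ε) = { $, 'e' }
Y has a single production, so nothing to check there.

Conflict found: Predict set conflict for E': { 'e' }
The grammar is NOT LL(1).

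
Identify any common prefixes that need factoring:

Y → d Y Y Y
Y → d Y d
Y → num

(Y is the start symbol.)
Left-factoring is needed when two productions for the same non-terminal
share a common prefix on the right-hand side.

Productions for Y:
  Y → d Y Y Y
  Y → d Y d
  Y → num

Found common prefix 'd Y' in productions for Y

Answer: Yes, Y has productions with common prefix 'd Y'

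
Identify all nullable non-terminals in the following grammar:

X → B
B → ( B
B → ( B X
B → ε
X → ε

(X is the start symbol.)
{ 'B', 'X' }

ε-productions: B → ε, X → ε
So B, X are immediately nullable.
Every non-terminal is now nullable.
Nullable = { 'B', 'X' }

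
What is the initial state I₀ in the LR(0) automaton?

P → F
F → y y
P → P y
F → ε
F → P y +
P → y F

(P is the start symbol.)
First, augment the grammar with P' → P
I₀ = CLOSURE({ [P' → . P] }):
  [P' → . P] has the dot before P: add [P → . F], [P → . P y], [P → . y F]
  [P → . F] has the dot before F: add [F → . y y], [F → .], [F → . P y +]
No further items can be added.

I₀ = { [F → . P y +], [F → . y y], [F → .], [P → . F], [P → . P y], [P → . y F], [P' → . P] }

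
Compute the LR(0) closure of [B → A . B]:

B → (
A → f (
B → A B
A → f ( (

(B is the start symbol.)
{ [A → . f ( (], [A → . f (], [B → . (], [B → . A B], [B → A . B] }

Start with: [B → A . B]
  [B → A . B] has the dot before B: add [B → . (], [B → . A B]
  [B → . A B] has the dot before A: add [A → . f (], [A → . f ( (]
No further items can be added.

CLOSURE = { [A → . f ( (], [A → . f (], [B → . (], [B → . A B], [B → A . B] }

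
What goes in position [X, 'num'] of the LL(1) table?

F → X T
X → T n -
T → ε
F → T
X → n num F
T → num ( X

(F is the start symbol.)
To find M[X, 'num'], we find productions for X where 'num' is in the predict set (PREDICT(N → α) = (FIRST(α) \ {ε}) ∪ (FOLLOW(N) if α ⇒* ε)).

Relevant sets:
  FIRST(T) = { 'num', ε }

X → T n -: PREDICT = { 'n', 'num' }
  'num' is in predict set, so this production goes in M[X, 'num']
X → n num F: PREDICT = { 'n' }

M[X, 'num'] = X → T n -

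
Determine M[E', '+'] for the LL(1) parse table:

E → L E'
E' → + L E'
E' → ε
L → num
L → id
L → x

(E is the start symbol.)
E' → + L E'

To find M[E', '+'], we find productions for E' where '+' is in the predict set (PREDICT(N → α) = (FIRST(α) \ {ε}) ∪ (FOLLOW(N) if α ⇒* ε)).

Relevant sets:
  FOLLOW(E') = { $ }

E' → + L E': PREDICT = { '+' }
  '+' is in predict set, so this production goes in M[E', '+']
E' → ε: PREDICT = { $ }

M[E', '+'] = E' → + L E'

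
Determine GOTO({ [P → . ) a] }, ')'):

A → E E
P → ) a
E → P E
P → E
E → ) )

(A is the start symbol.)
GOTO(I, ')') = CLOSURE({ [A → αX.β] : [A → α.Xβ] ∈ I, X = ')' })

Items with dot before ')', with the dot advanced:
  [P → . ) a] → [P → ) . a]
Closure adds nothing (no advanced item has the dot before a non-terminal).

GOTO = { [P → ) . a] }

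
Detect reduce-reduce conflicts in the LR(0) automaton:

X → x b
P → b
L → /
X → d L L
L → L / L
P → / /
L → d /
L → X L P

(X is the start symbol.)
Yes — I9: [L → / .] vs [L → d / .]; I14: [L → / .] vs [P → / / .]

A reduce-reduce conflict occurs when an LR(0) state has two complete items [A → α .] and [B → β .] — both call for a reduction, and with no lookahead the parser cannot choose between them.

Augment with X' → X and build the canonical LR(0) collection (I0 = CLOSURE({[X' → . X]}), then GOTO on every symbol after a dot until no new states appear). It has 19 states:
  I0: { [X → . d L L], [X → . x b], [X' → . X] }  — shift
  I1: { [X' → X .] }  — accept
  I2: { [L → . /], [L → . L / L], [L → . X L P], [L → . d /], [X → . d L L], [X → . x b], [X → d . L L] }  — shift
  I3: { [X → x . b] }  — shift
  I4: { [X → x b .] }  — reduce
  I5: { [L → / .] }  — reduce
  I6: { [L → . /], [L → . L / L], [L → . X L P], [L → . d /], [L → L . / L], [X → . d L L], [X → . x b], [X → d L . L] }  — shift
  I7: { [L → . /], [L → . L / L], [L → . X L P], [L → . d /], [L → X . L P], [X → . d L L], [X → . x b] }  — shift
  I8: { [L → . /], [L → . L / L], [L → . X L P], [L → . d /], [L → d . /], [X → . d L L], [X → . x b], [X → d . L L] }  — shift
  I9: { [L → / .], [L → d / .] }  — 2 reduces
  I10: { [L → L . / L], [L → X L . P], [P → . / /], [P → . b] }  — shift
  I11: { [L → . /], [L → . L / L], [L → . X L P], [L → . d /], [L → L / . L], [P → / . /], [X → . d L L], [X → . x b] }  — shift
  I12: { [L → X L P .] }  — reduce
  I13: { [P → b .] }  — reduce
  I14: { [L → / .], [P → / / .] }  — 2 reduces
  I15: { [L → L . / L], [L → L / L .] }  — shift, reduce
  I16: { [L → . /], [L → . L / L], [L → . X L P], [L → . d /], [L → L / . L], [X → . d L L], [X → . x b] }  — shift
  I17: { [L → . /], [L → . L / L], [L → . X L P], [L → . d /], [L → / .], [L → L / . L], [X → . d L L], [X → . x b] }  — shift, reduce
  I18: { [L → L . / L], [X → d L L .] }  — shift, reduce

I9 contains complete items [L → / .], [L → d / .] — reduce-reduce conflict.
I14 contains complete items [L → / .], [P → / / .] — reduce-reduce conflict.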